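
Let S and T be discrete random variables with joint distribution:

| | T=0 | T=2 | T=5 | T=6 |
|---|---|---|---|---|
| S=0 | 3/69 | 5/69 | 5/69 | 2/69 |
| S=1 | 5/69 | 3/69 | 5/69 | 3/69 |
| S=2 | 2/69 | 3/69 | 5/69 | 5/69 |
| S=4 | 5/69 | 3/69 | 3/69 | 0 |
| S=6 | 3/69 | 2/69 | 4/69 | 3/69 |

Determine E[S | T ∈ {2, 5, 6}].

115/51

P(T ∈ {2, 5, 6}) = 17/23.
Summing S·P(S=x,T=y) over the conditioning event gives 5/3.
E[S | T ∈ {2, 5, 6}] = (5/3) / (17/23) = 115/51.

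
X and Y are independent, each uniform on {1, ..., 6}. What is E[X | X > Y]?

P(X > Y) = 5/12.
Summing X·P(x,y) over outcomes with X > Y gives 35/18.
E[X | X > Y] = (35/18) / (5/12) = 14/3.

14/3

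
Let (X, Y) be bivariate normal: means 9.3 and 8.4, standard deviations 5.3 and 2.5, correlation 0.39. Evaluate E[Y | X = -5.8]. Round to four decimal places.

The regression of Y on X has slope ρ·σ_Y/σ_X and passes through (μ_X, μ_Y).
E[Y | X=-5.8] = 8.4 + (0.39)·(2.5/5.3)·(-5.8 − (9.3)) = 8.4 + (0.18396)·(-15.1) = 5.6222.

5.6222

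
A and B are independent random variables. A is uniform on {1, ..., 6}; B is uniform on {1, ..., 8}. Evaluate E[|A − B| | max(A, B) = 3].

Outcomes with max(A, B) = 3: (1,3), (2,3), (3,1), (3,2), (3,3), each with probability 1/48.
E[|A − B| | max(A, B) = 3] = (2 + 1 + 2 + 1 + 0) / 5 = 6/5.

6/5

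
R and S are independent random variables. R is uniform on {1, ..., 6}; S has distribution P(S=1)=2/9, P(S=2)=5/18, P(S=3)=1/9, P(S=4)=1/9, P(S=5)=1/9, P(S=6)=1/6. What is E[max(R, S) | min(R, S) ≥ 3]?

P(min(R, S) ≥ 3) = 1/3.
Summing max(R,S)·P(x,y) over outcomes with min(R, S) ≥ 3 gives 47/27.
E[max(R, S) | min(R, S) ≥ 3] = (47/27) / (1/3) = 47/9.

47/9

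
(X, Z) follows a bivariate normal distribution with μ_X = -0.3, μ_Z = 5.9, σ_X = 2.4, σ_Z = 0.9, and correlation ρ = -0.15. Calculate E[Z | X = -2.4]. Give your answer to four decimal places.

E[Z | X=x] = μ_Z + ρ(σ_Z/σ_X)(x − μ_X) for jointly normal variables.
E[Z | X=-2.4] = 5.9 + (-0.15)·(0.9/2.4)·(-2.4 − (-0.3)) = 5.9 + (-0.05625)·(-2.1) = 6.0181.

6.0181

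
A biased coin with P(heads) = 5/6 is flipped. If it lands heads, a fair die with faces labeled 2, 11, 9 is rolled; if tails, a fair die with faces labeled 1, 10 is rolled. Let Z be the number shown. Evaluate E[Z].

E[Z | heads] = (2+11+9)/3 = 22/3.
E[Z | tails] = (1+10)/2 = 11/2.
By the law of total expectation,
E[Z] = (5/6)·(22/3) + (1/6)·(11/2) = 253/36.

253/36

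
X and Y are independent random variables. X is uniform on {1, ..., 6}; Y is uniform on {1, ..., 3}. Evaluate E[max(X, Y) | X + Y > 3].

P(X + Y > 3) = 5/6.
Summing max(X,Y)·P(x,y) over outcomes with X + Y > 3 gives 31/9.
E[max(X, Y) | X + Y > 3] = (31/9) / (5/6) = 62/15.

62/15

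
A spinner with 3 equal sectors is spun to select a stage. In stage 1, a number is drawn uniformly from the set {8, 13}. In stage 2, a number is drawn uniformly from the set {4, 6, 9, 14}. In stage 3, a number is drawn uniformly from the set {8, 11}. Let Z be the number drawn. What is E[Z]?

E[Z | stage 1] = (8+13)/2 = 21/2.
E[Z | stage 2] = (4+6+9+14)/4 = 33/4.
E[Z | stage 3] = (8+11)/2 = 19/2.
E[Z] = (1/3)·(21/2) + (1/3)·(33/4) + (1/3)·(19/2) = 113/12.

113/12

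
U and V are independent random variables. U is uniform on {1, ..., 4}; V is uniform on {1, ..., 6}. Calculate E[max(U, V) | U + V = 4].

8/3

Outcomes with U + V = 4: (1,3), (2,2), (3,1), each with probability 1/24.
E[max(U, V) | U + V = 4] = (3 + 2 + 3) / 3 = 8/3.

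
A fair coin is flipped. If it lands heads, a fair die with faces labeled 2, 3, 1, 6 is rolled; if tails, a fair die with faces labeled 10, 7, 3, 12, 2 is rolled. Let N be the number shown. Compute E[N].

49/10

E[N | heads] = (2+3+1+6)/4 = 3.
E[N | tails] = (10+7+3+12+2)/5 = 34/5.
By the law of total expectation,
E[N] = (1/2)·(3) + (1/2)·(34/5) = 49/10.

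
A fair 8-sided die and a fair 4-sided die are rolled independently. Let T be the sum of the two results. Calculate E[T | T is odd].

7

P(T is odd) = 1/2.
Σ over the event: 3·1/16 + 5·1/8 + 7·1/8 + 9·1/8 + 11·1/16 = 7/2.
E[T | T is odd] = (7/2) / (1/2) = 7.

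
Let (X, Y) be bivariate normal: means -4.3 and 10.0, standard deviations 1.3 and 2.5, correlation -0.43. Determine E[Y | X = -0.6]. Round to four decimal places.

6.9404

The regression of Y on X has slope ρ·σ_Y/σ_X and passes through (μ_X, μ_Y).
E[Y | X=-0.6] = 10.0 + (-0.43)·(2.5/1.3)·(-0.6 − (-4.3)) = 10.0 + (-0.82692)·(3.7) = 6.9404.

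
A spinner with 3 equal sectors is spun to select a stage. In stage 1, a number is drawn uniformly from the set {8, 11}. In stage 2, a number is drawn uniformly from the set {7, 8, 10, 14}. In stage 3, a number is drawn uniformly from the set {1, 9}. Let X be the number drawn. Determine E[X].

E[X | stage 1] = (8+11)/2 = 19/2.
E[X | stage 2] = (7+8+10+14)/4 = 39/4.
E[X | stage 3] = (1+9)/2 = 5.
By the law of total expectation,
E[X] = (1/3)·(19/2) + (1/3)·(39/4) + (1/3)·(5) = 97/12.

97/12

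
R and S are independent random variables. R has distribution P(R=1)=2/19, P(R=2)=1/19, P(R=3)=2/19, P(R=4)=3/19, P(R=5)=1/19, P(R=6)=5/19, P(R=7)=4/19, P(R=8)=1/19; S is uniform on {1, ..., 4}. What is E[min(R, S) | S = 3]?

P(S = 3) = 1/4.
Summing min(R,S)·P(x,y) over outcomes with S = 3 gives 13/19.
E[min(R, S) | S = 3] = (13/19) / (1/4) = 52/19.

52/19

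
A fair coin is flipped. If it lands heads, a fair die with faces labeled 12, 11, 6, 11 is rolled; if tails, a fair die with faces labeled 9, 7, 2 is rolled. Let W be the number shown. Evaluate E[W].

E[W | heads] = (12+11+6+11)/4 = 10.
E[W | tails] = (9+7+2)/3 = 6.
By the law of total expectation,
E[W] = (1/2)·(10) + (1/2)·(6) = 8.

8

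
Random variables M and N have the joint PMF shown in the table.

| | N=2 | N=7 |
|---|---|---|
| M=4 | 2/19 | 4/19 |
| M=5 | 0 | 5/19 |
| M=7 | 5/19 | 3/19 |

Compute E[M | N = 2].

P(N = 2) = 7/19.
Summing M·P(M=x,N=y) over the conditioning event gives 43/19.
E[M | N = 2] = (43/19) / (7/19) = 43/7.

43/7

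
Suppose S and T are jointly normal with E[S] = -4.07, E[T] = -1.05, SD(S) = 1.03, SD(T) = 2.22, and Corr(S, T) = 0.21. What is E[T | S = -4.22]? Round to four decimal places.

-1.1179

E[T | S=x] = μ_T + ρ(σ_T/σ_S)(x − μ_S) for jointly normal variables.
E[T | S=-4.22] = -1.05 + (0.21)·(2.22/1.03)·(-4.22 − (-4.07)) = -1.05 + (0.45262)·(-0.15) = -1.1179.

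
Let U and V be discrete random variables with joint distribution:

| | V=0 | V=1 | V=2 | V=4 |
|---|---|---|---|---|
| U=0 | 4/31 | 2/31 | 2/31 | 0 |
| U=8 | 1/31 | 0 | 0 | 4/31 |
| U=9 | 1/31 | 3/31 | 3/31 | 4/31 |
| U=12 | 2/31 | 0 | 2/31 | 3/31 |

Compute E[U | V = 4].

P(V = 4) = 11/31.
Σ U·P over the event = 8·(4/31) + 9·(4/31) + 12·(3/31) = 104/31.
E[U | V = 4] = (104/31) / (11/31) = 104/11.

104/11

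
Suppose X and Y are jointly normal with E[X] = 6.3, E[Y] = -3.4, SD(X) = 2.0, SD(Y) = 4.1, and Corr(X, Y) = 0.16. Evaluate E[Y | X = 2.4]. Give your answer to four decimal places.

The regression of Y on X has slope ρ·σ_Y/σ_X and passes through (μ_X, μ_Y).
E[Y | X=2.4] = -3.4 + (0.16)·(4.1/2.0)·(2.4 − (6.3)) = -3.4 + (0.328)·(-3.9) = -4.6792.

-4.6792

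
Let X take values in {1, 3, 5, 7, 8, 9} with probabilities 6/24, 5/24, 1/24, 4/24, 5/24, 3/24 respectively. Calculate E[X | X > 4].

P(X > 4) = 13/24.
Σ over the event: 5·1/24 + 7·1/6 + 8·5/24 + 9·1/8 = 25/6.
E[X | X > 4] = (25/6) / (13/24) = 100/13.

100/13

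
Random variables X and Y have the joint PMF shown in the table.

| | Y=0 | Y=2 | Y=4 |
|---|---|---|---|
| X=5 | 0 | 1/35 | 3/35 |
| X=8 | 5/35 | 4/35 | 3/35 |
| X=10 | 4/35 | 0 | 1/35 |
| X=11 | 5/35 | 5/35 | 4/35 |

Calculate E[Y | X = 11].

P(X = 11) = 2/5.
Σ Y·P over the event = 0·(5/35) + 2·(5/35) + 4·(4/35) = 26/35.
E[Y | X = 11] = (26/35) / (2/5) = 13/7.

13/7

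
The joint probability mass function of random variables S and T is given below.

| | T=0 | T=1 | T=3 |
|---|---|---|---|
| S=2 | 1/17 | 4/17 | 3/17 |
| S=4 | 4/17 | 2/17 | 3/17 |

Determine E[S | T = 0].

P(T = 0) = 5/17.
Summing S·P(S=x,T=y) over the conditioning event gives 18/17.
E[S | T = 0] = (18/17) / (5/17) = 18/5.

18/5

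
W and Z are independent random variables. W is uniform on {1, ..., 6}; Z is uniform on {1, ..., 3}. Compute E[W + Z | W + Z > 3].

91/15

P(W + Z > 3) = 5/6.
Summing (W+Z)·P(x,y) over outcomes with W + Z > 3 gives 91/18.
E[W + Z | W + Z > 3] = (91/18) / (5/6) = 91/15.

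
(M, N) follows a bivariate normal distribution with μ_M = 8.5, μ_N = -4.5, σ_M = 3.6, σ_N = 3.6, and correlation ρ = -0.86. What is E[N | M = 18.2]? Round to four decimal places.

-12.8420

For a bivariate normal, E[N | M=x] = μ_N + ρ·(σ_N/σ_M)·(x − μ_M).
E[N | M=18.2] = -4.5 + (-0.86)·(3.6/3.6)·(18.2 − (8.5)) = -4.5 + (-0.86)·(9.7) = -12.8420.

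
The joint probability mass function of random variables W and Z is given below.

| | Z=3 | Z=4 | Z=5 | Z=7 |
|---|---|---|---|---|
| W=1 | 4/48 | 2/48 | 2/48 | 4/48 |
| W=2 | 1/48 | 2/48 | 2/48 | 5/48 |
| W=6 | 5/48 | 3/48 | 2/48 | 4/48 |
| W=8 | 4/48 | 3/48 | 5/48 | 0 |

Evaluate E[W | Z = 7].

38/13

P(Z = 7) = 13/48.
Σ W·P over the event = 1·(4/48) + 2·(5/48) + 6·(4/48) = 19/24.
E[W | Z = 7] = (19/24) / (13/48) = 38/13.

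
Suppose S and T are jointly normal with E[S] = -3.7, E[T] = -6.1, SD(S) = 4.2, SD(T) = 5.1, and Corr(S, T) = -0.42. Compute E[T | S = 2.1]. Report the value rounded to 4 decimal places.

For a bivariate normal, E[T | S=x] = μ_T + ρ·(σ_T/σ_S)·(x − μ_S).
E[T | S=2.1] = -6.1 + (-0.42)·(5.1/4.2)·(2.1 − (-3.7)) = -6.1 + (-0.51)·(5.8) = -9.0580.

-9.0580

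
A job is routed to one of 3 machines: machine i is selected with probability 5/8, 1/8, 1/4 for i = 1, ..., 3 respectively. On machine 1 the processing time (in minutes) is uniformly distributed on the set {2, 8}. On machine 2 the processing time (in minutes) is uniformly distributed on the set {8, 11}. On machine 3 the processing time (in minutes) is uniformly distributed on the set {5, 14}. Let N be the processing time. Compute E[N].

E[N | machine 1] = (2+8)/2 = 5.
E[N | machine 2] = (8+11)/2 = 19/2.
E[N | machine 3] = (5+14)/2 = 19/2.
By the law of total expectation,
E[N] = (5/8)·(5) + (1/8)·(19/2) + (1/4)·(19/2) = 107/16.

107/16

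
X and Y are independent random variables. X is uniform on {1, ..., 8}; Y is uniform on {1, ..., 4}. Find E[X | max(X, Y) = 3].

12/5

Outcomes with max(X, Y) = 3: (1,3), (2,3), (3,1), (3,2), (3,3), each with probability 1/32.
E[X | max(X, Y) = 3] = (1 + 2 + 3 + 3 + 3) / 5 = 12/5.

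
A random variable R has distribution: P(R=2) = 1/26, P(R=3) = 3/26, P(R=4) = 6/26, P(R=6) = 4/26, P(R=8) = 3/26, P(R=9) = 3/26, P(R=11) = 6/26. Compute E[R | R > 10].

P(R > 10) = 3/13.
Σ over the event: 11·3/13 = 33/13.
E[R | R > 10] = (33/13) / (3/13) = 11.

11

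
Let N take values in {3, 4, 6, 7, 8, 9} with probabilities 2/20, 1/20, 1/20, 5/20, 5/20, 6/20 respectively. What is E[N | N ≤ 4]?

10/3

P(N ≤ 4) = 3/20.
Σ over the event: 3·1/10 + 4·1/20 = 1/2.
E[N | N ≤ 4] = (1/2) / (3/20) = 10/3.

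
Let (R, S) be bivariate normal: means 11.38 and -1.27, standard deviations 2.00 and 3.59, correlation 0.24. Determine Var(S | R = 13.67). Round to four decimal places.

12.1457

Var(S | R=x) = (1 − ρ²)·σ_S².
Var(S | R=13.67) = (3.59)²·(1 − (0.24)²) = 12.8881·0.9424 = 12.1457.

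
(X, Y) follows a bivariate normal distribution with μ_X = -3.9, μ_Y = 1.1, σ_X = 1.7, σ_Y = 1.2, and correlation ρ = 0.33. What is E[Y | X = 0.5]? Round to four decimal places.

For a bivariate normal, E[Y | X=x] = μ_Y + ρ·(σ_Y/σ_X)·(x − μ_X).
E[Y | X=0.5] = 1.1 + (0.33)·(1.2/1.7)·(0.5 − (-3.9)) = 1.1 + (0.23294)·(4.4) = 2.1249.

2.1249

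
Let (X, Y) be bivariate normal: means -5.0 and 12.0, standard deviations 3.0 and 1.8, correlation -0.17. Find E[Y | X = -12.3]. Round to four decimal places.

12.7446

The regression of Y on X has slope ρ·σ_Y/σ_X and passes through (μ_X, μ_Y).
E[Y | X=-12.3] = 12.0 + (-0.17)·(1.8/3.0)·(-12.3 − (-5.0)) = 12.0 + (-0.102)·(-7.3) = 12.7446.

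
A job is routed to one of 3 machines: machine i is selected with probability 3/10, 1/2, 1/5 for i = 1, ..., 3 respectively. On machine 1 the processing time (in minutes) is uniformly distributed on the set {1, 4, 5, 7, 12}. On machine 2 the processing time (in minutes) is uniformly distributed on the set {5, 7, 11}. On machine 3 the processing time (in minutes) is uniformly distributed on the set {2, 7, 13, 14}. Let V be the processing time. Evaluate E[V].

E[V | machine 1] = (1+4+5+7+12)/5 = 29/5.
E[V | machine 2] = (5+7+11)/3 = 23/3.
E[V | machine 3] = (2+7+13+14)/4 = 9.
E[V] = (3/10)·(29/5) + (1/2)·(23/3) + (1/5)·(9) = 553/75.

553/75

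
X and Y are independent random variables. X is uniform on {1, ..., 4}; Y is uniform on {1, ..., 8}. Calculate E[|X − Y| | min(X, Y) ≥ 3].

13/6

P(min(X, Y) ≥ 3) = 3/8.
Summing |X−Y|·P(x,y) over outcomes with min(X, Y) ≥ 3 gives 13/16.
E[|X − Y| | min(X, Y) ≥ 3] = (13/16) / (3/8) = 13/6.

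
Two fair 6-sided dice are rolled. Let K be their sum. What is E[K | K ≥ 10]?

P(K ≥ 10) = 1/6.
Σ over the event: 10·1/12 + 11·1/18 + 12·1/36 = 16/9.
E[K | K ≥ 10] = (16/9) / (1/6) = 32/3.

32/3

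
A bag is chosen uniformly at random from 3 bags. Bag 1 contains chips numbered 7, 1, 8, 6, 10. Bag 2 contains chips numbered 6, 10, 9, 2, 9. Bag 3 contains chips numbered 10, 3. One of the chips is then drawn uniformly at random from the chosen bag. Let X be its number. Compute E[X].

67/10

E[X | bag 1] = (7+1+8+6+10)/5 = 32/5.
E[X | bag 2] = (6+10+9+2+9)/5 = 36/5.
E[X | bag 3] = (10+3)/2 = 13/2.
By the law of total expectation,
E[X] = (1/3)·(32/5) + (1/3)·(36/5) + (1/3)·(13/2) = 67/10.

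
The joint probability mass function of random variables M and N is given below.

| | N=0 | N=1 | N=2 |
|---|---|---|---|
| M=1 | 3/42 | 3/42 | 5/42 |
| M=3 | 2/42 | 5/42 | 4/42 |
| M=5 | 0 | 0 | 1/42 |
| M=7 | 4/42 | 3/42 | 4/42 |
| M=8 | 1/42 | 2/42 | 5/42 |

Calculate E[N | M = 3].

13/11

P(M = 3) = 11/42.
Σ N·P over the event = 0·(2/42) + 1·(5/42) + 2·(4/42) = 13/42.
E[N | M = 3] = (13/42) / (11/42) = 13/11.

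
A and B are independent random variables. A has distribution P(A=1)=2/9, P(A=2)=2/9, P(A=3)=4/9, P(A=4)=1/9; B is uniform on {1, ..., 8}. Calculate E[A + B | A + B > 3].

22/3

P(A + B > 3) = 11/12.
Summing (A+B)·P(x,y) over outcomes with A + B > 3 gives 121/18.
E[A + B | A + B > 3] = (121/18) / (11/12) = 22/3.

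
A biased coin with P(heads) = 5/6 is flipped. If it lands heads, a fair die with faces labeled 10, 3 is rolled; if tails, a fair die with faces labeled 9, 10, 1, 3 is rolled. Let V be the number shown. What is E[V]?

51/8

E[V | heads] = (10+3)/2 = 13/2.
E[V | tails] = (9+10+1+3)/4 = 23/4.
By the law of total expectation,
E[V] = (5/6)·(13/2) + (1/6)·(23/4) = 51/8.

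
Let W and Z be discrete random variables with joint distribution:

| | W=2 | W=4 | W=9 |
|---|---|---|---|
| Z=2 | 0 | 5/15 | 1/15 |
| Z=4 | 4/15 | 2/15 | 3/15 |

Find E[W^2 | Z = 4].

P(Z = 4) = 3/5.
Σ W^2·P over the event = 4·(4/15) + 16·(2/15) + 81·(3/15) = 97/5.
E[W^2 | Z = 4] = (97/5) / (3/5) = 97/3.

97/3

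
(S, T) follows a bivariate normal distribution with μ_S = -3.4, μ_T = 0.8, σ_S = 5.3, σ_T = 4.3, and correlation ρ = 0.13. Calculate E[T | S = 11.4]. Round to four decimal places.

The regression of T on S has slope ρ·σ_T/σ_S and passes through (μ_S, μ_T).
E[T | S=11.4] = 0.8 + (0.13)·(4.3/5.3)·(11.4 − (-3.4)) = 0.8 + (0.10547)·(14.8) = 2.3610.

2.3610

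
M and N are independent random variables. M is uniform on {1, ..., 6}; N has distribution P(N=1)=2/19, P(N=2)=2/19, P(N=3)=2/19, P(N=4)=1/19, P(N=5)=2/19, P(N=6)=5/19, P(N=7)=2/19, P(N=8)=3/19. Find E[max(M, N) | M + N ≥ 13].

P(M + N ≥ 13) = 4/57.
Summing max(M,N)·P(x,y) over outcomes with M + N ≥ 13 gives 31/57.
E[max(M, N) | M + N ≥ 13] = (31/57) / (4/57) = 31/4.

31/4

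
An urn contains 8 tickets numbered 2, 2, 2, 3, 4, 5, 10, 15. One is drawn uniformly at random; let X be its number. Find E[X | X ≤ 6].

P(X ≤ 6) = 3/4.
Σ over the event: 2·3/8 + 3·1/8 + 4·1/8 + 5·1/8 = 9/4.
E[X | X ≤ 6] = (9/4) / (3/4) = 3.

3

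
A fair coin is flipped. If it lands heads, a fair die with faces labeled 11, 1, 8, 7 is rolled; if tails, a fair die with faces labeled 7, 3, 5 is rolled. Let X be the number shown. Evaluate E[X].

E[X | heads] = (11+1+8+7)/4 = 27/4.
E[X | tails] = (7+3+5)/3 = 5.
By the law of total expectation,
E[X] = (1/2)·(27/4) + (1/2)·(5) = 47/8.

47/8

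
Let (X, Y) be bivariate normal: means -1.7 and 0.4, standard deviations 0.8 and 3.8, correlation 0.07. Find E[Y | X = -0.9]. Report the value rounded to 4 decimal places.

For a bivariate normal, E[Y | X=x] = μ_Y + ρ·(σ_Y/σ_X)·(x − μ_X).
E[Y | X=-0.9] = 0.4 + (0.07)·(3.8/0.8)·(-0.9 − (-1.7)) = 0.4 + (0.3325)·(0.8) = 0.6660.

0.6660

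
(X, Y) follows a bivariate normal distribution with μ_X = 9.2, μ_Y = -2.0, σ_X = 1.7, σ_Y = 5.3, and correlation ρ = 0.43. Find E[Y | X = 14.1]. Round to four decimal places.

4.5689

For a bivariate normal, E[Y | X=x] = μ_Y + ρ·(σ_Y/σ_X)·(x − μ_X).
E[Y | X=14.1] = -2.0 + (0.43)·(5.3/1.7)·(14.1 − (9.2)) = -2.0 + (1.3406)·(4.9) = 4.5689.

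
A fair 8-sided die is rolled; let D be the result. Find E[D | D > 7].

8

Given D > 7, D is equally likely to be any of {8}.
E[D | D > 7] = (8) / 1 = 8.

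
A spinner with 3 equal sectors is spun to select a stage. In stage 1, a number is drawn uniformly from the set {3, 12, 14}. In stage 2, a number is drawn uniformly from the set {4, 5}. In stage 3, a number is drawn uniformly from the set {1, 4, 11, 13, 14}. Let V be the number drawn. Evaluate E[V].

E[V | stage 1] = (3+12+14)/3 = 29/3.
E[V | stage 2] = (4+5)/2 = 9/2.
E[V | stage 3] = (1+4+11+13+14)/5 = 43/5.
By the law of total expectation,
E[V] = (1/3)·(29/3) + (1/3)·(9/2) + (1/3)·(43/5) = 683/90.

683/90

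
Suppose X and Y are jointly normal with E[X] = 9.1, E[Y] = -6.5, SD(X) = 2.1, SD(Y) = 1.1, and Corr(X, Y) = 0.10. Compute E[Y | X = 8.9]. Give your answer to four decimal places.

E[Y | X=x] = μ_Y + ρ(σ_Y/σ_X)(x − μ_X) for jointly normal variables.
E[Y | X=8.9] = -6.5 + (0.10)·(1.1/2.1)·(8.9 − (9.1)) = -6.5 + (0.052381)·(-0.2) = -6.5105.

-6.5105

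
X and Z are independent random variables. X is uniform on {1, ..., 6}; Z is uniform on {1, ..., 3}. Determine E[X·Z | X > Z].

101/12

P(X > Z) = 2/3.
Summing XZ·P(x,y) over outcomes with X > Z gives 101/18.
E[X·Z | X > Z] = (101/18) / (2/3) = 101/12.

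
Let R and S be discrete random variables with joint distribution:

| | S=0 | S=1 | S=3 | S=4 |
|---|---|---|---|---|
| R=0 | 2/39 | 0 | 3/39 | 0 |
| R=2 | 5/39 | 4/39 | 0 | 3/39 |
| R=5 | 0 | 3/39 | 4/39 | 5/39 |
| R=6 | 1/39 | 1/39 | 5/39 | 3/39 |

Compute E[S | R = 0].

9/5

P(R = 0) = 5/39.
Σ S·P over the event = 0·(2/39) + 3·(3/39) = 3/13.
E[S | R = 0] = (3/13) / (5/39) = 9/5.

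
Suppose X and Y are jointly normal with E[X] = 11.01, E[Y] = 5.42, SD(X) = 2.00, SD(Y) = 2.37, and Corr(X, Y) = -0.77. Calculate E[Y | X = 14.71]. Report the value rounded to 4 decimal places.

2.0439

For a bivariate normal, E[Y | X=x] = μ_Y + ρ·(σ_Y/σ_X)·(x − μ_X).
E[Y | X=14.71] = 5.42 + (-0.77)·(2.37/2.00)·(14.71 − (11.01)) = 5.42 + (-0.91245)·(3.7) = 2.0439.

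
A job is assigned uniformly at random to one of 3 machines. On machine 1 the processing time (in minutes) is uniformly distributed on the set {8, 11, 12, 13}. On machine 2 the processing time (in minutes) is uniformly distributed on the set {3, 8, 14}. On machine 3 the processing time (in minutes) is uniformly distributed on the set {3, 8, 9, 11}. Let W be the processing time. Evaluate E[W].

E[W | machine 1] = (8+11+12+13)/4 = 11.
E[W | machine 2] = (3+8+14)/3 = 25/3.
E[W | machine 3] = (3+8+9+11)/4 = 31/4.
By the law of total expectation,
E[W] = (1/3)·(11) + (1/3)·(25/3) + (1/3)·(31/4) = 325/36.

325/36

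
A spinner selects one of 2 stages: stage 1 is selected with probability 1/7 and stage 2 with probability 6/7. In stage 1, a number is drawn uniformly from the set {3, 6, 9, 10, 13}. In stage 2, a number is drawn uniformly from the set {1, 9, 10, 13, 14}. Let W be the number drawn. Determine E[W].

E[W | stage 1] = (3+6+9+10+13)/5 = 41/5.
E[W | stage 2] = (1+9+10+13+14)/5 = 47/5.
E[W] = (1/7)·(41/5) + (6/7)·(47/5) = 323/35.

323/35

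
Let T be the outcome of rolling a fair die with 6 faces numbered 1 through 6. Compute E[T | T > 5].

Given T > 5, T is equally likely to be any of {6}.
E[T | T > 5] = (6) / 1 = 6.

6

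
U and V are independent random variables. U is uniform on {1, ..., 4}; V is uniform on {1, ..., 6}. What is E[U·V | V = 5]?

25/2

Outcomes with V = 5: (1,5), (2,5), (3,5), (4,5), each with probability 1/24.
E[U·V | V = 5] = (5 + 10 + 15 + 20) / 4 = 25/2.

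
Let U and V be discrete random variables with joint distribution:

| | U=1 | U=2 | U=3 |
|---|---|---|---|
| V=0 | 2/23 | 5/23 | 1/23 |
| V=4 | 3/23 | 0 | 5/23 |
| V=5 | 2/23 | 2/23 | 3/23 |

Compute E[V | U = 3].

P(U = 3) = 9/23.
Summing V·P(U=x,V=y) over the conditioning event gives 35/23.
E[V | U = 3] = (35/23) / (9/23) = 35/9.

35/9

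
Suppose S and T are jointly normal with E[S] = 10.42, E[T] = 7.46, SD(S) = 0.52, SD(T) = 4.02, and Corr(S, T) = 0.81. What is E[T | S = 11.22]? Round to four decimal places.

12.4695

For a bivariate normal, E[T | S=x] = μ_T + ρ·(σ_T/σ_S)·(x − μ_S).
E[T | S=11.22] = 7.46 + (0.81)·(4.02/0.52)·(11.22 − (10.42)) = 7.46 + (6.2619)·(0.8) = 12.4695.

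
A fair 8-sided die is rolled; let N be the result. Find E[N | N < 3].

Given N < 3, N is equally likely to be any of {1, 2}.
E[N | N < 3] = (1 + 2) / 2 = 3/2.

3/2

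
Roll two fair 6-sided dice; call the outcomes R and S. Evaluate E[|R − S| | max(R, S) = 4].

12/7

Outcomes with max(R, S) = 4: (1,4), (2,4), (3,4), (4,1), (4,2), (4,3), (4,4), each with probability 1/36.
E[|R − S| | max(R, S) = 4] = (3 + 2 + 1 + 3 + 2 + 1 + 0) / 7 = 12/7.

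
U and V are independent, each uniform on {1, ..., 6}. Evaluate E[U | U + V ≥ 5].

58/15

P(U + V ≥ 5) = 5/6.
Summing U·P(x,y) over outcomes with U + V ≥ 5 gives 29/9.
E[U | U + V ≥ 5] = (29/9) / (5/6) = 58/15.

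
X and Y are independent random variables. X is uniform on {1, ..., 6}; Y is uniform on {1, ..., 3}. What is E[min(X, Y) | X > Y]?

11/6

P(X > Y) = 2/3.
Summing min(X,Y)·P(x,y) over outcomes with X > Y gives 11/9.
E[min(X, Y) | X > Y] = (11/9) / (2/3) = 11/6.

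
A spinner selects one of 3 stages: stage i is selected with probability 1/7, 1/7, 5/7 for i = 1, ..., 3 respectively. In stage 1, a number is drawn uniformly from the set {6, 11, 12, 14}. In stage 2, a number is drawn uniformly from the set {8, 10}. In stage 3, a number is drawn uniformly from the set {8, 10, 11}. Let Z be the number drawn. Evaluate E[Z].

E[Z | stage 1] = (6+11+12+14)/4 = 43/4.
E[Z | stage 2] = (8+10)/2 = 9.
E[Z | stage 3] = (8+10+11)/3 = 29/3.
E[Z] = (1/7)·(43/4) + (1/7)·(9) + (5/7)·(29/3) = 817/84.

817/84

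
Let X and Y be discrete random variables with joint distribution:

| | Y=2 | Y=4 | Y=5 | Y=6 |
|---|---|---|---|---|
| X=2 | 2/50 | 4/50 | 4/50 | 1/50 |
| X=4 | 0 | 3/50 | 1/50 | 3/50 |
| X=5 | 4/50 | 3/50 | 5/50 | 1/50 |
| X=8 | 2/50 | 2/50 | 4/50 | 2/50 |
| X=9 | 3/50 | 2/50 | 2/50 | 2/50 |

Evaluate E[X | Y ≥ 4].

P(Y ≥ 4) = 39/50.
Summing X·P(X=x,Y=y) over the conditioning event gives 209/50.
E[X | Y ≥ 4] = (209/50) / (39/50) = 209/39.

209/39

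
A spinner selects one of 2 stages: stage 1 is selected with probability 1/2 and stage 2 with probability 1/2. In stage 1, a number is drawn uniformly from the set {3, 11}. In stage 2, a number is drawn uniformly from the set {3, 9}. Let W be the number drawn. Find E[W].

E[W | stage 1] = (3+11)/2 = 7.
E[W | stage 2] = (3+9)/2 = 6.
E[W] = (1/2)·(7) + (1/2)·(6) = 13/2.

13/2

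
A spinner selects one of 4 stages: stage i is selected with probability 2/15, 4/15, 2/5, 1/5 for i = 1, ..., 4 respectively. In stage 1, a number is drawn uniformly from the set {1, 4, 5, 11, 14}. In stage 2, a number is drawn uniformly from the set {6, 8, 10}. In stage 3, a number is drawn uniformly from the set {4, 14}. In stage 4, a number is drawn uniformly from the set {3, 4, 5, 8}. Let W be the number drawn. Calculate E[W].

23/3

E[W | stage 1] = (1+4+5+11+14)/5 = 7.
E[W | stage 2] = (6+8+10)/3 = 8.
E[W | stage 3] = (4+14)/2 = 9.
E[W | stage 4] = (3+4+5+8)/4 = 5.
E[W] = (2/15)·(7) + (4/15)·(8) + (2/5)·(9) + (1/5)·(5) = 23/3.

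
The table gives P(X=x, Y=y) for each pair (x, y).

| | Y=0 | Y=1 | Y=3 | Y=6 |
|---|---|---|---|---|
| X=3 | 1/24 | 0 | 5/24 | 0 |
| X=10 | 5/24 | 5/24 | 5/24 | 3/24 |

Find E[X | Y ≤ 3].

8

P(Y ≤ 3) = 7/8.
Σ X·P over the event = 3·(1/24) + 3·(5/24) + 10·(5/24) + 10·(5/24) + 10·(5/24) = 7.
E[X | Y ≤ 3] = (7) / (7/8) = 8.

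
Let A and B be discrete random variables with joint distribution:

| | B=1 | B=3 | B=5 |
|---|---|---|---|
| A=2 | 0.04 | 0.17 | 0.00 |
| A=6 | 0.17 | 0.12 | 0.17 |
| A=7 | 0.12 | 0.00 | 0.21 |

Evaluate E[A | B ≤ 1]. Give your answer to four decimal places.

P(B ≤ 1) = 0.33.
Σ A·P over the event = 2·(0.04) + 6·(0.17) + 7·(0.12) = 1.94.
E[A | B ≤ 1] = (1.94) / (0.33) = 5.8788.

5.8788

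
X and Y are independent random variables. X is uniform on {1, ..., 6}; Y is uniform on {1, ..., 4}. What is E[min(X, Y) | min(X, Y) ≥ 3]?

27/8

P(min(X, Y) ≥ 3) = 1/3.
Summing min(X,Y)·P(x,y) over outcomes with min(X, Y) ≥ 3 gives 9/8.
E[min(X, Y) | min(X, Y) ≥ 3] = (9/8) / (1/3) = 27/8.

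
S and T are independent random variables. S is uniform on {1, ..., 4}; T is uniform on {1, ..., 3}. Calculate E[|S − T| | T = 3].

Outcomes with T = 3: (1,3), (2,3), (3,3), (4,3), each with probability 1/12.
E[|S − T| | T = 3] = (2 + 1 + 0 + 1) / 4 = 1.

1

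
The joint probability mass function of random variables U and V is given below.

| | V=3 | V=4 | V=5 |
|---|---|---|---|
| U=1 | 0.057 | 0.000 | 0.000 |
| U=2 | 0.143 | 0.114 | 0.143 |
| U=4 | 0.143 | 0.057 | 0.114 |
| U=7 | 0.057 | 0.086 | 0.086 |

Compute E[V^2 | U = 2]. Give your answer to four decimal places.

P(U = 2) = 0.400.
Σ V^2·P over the event = 9·(0.143) + 16·(0.114) + 25·(0.143) = 6.686.
E[V^2 | U = 2] = (6.686) / (0.400) = 16.7150.

16.7150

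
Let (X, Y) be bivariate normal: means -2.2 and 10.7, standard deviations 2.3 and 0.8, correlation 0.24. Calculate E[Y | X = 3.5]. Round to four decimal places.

11.1758

For a bivariate normal, E[Y | X=x] = μ_Y + ρ·(σ_Y/σ_X)·(x − μ_X).
E[Y | X=3.5] = 10.7 + (0.24)·(0.8/2.3)·(3.5 − (-2.2)) = 10.7 + (0.083478)·(5.7) = 11.1758.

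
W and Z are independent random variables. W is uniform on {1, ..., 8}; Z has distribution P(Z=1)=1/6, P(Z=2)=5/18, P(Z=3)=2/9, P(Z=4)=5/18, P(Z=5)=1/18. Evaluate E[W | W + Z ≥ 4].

634/133

P(W + Z ≥ 4) = 133/144.
Summing W·P(x,y) over outcomes with W + Z ≥ 4 gives 317/72.
E[W | W + Z ≥ 4] = (317/72) / (133/144) = 634/133.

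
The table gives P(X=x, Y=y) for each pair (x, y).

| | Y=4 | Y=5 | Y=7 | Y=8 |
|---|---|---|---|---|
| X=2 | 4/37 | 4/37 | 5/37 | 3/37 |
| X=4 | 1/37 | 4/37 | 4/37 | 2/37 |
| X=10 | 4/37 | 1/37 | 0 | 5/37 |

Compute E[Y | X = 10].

P(X = 10) = 10/37.
Σ Y·P over the event = 4·(4/37) + 5·(1/37) + 8·(5/37) = 61/37.
E[Y | X = 10] = (61/37) / (10/37) = 61/10.

61/10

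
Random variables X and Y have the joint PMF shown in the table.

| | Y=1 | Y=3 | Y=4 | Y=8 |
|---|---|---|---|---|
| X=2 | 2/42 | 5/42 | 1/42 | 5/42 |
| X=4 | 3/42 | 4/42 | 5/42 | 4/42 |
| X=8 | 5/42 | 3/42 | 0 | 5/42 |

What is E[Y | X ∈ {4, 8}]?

121/29

P(X ∈ {4, 8}) = 29/42.
Σ Y·P over the event = 1·(3/42) + 3·(4/42) + 4·(5/42) + 8·(4/42) + 1·(5/42) + 3·(3/42) + 8·(5/42) = 121/42.
E[Y | X ∈ {4, 8}] = (121/42) / (29/42) = 121/29.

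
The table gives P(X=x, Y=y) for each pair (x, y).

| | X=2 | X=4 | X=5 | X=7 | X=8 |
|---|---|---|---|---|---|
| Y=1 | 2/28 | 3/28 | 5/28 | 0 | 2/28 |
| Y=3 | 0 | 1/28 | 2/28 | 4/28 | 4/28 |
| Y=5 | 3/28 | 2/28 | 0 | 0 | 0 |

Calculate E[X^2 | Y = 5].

44/5

P(Y = 5) = 5/28.
Σ X^2·P over the event = 4·(3/28) + 16·(2/28) = 11/7.
E[X^2 | Y = 5] = (11/7) / (5/28) = 44/5.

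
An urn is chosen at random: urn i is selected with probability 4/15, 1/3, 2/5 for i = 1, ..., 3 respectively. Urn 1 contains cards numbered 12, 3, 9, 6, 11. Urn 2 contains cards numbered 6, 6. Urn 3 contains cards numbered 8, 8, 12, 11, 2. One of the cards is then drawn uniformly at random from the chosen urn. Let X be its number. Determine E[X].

112/15

E[X | urn 1] = (12+3+9+6+11)/5 = 41/5.
E[X | urn 2] = (6+6)/2 = 6.
E[X | urn 3] = (8+8+12+11+2)/5 = 41/5.
By the law of total expectation,
E[X] = (4/15)·(41/5) + (1/3)·(6) + (2/5)·(41/5) = 112/15.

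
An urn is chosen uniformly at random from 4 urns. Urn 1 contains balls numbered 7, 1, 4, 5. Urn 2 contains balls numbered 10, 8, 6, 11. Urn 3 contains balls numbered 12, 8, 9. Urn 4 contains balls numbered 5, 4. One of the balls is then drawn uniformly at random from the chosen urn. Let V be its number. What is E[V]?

163/24

E[V | urn 1] = (7+1+4+5)/4 = 17/4.
E[V | urn 2] = (10+8+6+11)/4 = 35/4.
E[V | urn 3] = (12+8+9)/3 = 29/3.
E[V | urn 4] = (5+4)/2 = 9/2.
E[V] = (1/4)·(17/4) + (1/4)·(35/4) + (1/4)·(29/3) + (1/4)·(9/2) = 163/24.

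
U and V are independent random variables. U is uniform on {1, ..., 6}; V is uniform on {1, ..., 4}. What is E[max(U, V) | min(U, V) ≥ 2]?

64/15

P(min(U, V) ≥ 2) = 5/8.
Summing max(U,V)·P(x,y) over outcomes with min(U, V) ≥ 2 gives 8/3.
E[max(U, V) | min(U, V) ≥ 2] = (8/3) / (5/8) = 64/15.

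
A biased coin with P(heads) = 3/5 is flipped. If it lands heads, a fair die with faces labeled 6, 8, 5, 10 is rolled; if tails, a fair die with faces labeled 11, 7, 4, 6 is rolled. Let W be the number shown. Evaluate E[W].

143/20

E[W | heads] = (6+8+5+10)/4 = 29/4.
E[W | tails] = (11+7+4+6)/4 = 7.
E[W] = (3/5)·(29/4) + (2/5)·(7) = 143/20.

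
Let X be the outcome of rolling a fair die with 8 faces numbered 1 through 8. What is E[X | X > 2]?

Given X > 2, X is equally likely to be any of {3, 4, 5, 6, 7, 8}.
E[X | X > 2] = (3 + 4 + 5 + 6 + 7 + 8) / 6 = 11/2.

11/2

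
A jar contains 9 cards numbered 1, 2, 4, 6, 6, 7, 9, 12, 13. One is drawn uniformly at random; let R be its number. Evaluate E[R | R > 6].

41/4

P(R > 6) = 4/9.
Σ over the event: 7·1/9 + 9·1/9 + 12·1/9 + 13·1/9 = 41/9.
E[R | R > 6] = (41/9) / (4/9) = 41/4.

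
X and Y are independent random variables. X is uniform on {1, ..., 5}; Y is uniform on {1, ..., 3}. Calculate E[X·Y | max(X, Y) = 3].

27/5

Outcomes with max(X, Y) = 3: (1,3), (2,3), (3,1), (3,2), (3,3), each with probability 1/15.
E[X·Y | max(X, Y) = 3] = (3 + 6 + 3 + 6 + 9) / 5 = 27/5.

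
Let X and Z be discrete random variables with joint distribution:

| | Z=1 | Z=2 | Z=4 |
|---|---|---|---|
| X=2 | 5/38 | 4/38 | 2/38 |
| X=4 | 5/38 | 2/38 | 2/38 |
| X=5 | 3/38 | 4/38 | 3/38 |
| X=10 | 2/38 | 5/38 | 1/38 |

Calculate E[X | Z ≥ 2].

P(Z ≥ 2) = 23/38.
Σ X·P over the event = 2·(4/38) + 2·(2/38) + 4·(2/38) + 4·(2/38) + 5·(4/38) + 5·(3/38) + 10·(5/38) + 10·(1/38) = 123/38.
E[X | Z ≥ 2] = (123/38) / (23/38) = 123/23.

123/23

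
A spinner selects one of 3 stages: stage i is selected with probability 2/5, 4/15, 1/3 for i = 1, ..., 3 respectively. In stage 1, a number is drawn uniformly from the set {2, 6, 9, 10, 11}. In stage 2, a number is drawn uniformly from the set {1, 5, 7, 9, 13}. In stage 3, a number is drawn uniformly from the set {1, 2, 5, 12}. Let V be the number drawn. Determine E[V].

493/75

E[V | stage 1] = (2+6+9+10+11)/5 = 38/5.
E[V | stage 2] = (1+5+7+9+13)/5 = 7.
E[V | stage 3] = (1+2+5+12)/4 = 5.
By the law of total expectation,
E[V] = (2/5)·(38/5) + (4/15)·(7) + (1/3)·(5) = 493/75.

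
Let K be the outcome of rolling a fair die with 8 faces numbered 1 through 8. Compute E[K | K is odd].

Given K is odd, K is equally likely to be any of {1, 3, 5, 7}.
E[K | K is odd] = (1 + 3 + 5 + 7) / 4 = 4.

4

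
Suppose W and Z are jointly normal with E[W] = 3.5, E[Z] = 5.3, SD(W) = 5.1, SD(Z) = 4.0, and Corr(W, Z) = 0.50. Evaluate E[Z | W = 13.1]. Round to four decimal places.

For a bivariate normal, E[Z | W=x] = μ_Z + ρ·(σ_Z/σ_W)·(x − μ_W).
E[Z | W=13.1] = 5.3 + (0.50)·(4.0/5.1)·(13.1 − (3.5)) = 5.3 + (0.39216)·(9.6) = 9.0647.

9.0647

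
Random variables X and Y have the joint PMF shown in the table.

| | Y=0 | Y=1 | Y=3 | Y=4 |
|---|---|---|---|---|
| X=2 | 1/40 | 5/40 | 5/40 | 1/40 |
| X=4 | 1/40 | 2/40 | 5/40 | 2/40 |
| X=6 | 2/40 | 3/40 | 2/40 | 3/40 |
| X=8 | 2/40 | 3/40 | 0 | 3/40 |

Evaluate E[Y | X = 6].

P(X = 6) = 1/4.
Σ Y·P over the event = 0·(2/40) + 1·(3/40) + 3·(2/40) + 4·(3/40) = 21/40.
E[Y | X = 6] = (21/40) / (1/4) = 21/10.

21/10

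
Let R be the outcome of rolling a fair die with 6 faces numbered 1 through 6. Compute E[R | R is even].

4

Given R is even, R is equally likely to be any of {2, 4, 6}.
E[R | R is even] = (2 + 4 + 6) / 3 = 4.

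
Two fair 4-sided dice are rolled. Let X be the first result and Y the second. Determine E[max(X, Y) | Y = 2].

11/4

Outcomes with Y = 2: (1,2), (2,2), (3,2), (4,2), each with probability 1/16.
E[max(X, Y) | Y = 2] = (2 + 2 + 3 + 4) / 4 = 11/4.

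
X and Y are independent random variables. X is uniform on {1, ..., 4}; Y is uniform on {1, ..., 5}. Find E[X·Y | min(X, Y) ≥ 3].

P(min(X, Y) ≥ 3) = 3/10.
Summing XY·P(x,y) over outcomes with min(X, Y) ≥ 3 gives 21/5.
E[X·Y | min(X, Y) ≥ 3] = (21/5) / (3/10) = 14.

14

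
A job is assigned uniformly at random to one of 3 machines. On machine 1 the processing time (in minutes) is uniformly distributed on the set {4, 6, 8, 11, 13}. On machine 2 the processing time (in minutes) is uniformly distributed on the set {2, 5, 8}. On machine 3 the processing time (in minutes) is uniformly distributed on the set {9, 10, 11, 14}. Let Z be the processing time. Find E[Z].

E[Z | machine 1] = (4+6+8+11+13)/5 = 42/5.
E[Z | machine 2] = (2+5+8)/3 = 5.
E[Z | machine 3] = (9+10+11+14)/4 = 11.
By the law of total expectation,
E[Z] = (1/3)·(42/5) + (1/3)·(5) + (1/3)·(11) = 122/15.

122/15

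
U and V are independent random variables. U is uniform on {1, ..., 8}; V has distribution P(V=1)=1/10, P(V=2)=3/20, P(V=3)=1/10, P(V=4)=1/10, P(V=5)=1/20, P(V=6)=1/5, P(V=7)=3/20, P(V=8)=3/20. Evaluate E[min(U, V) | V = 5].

15/4

P(V = 5) = 1/20.
Summing min(U,V)·P(x,y) over outcomes with V = 5 gives 3/16.
E[min(U, V) | V = 5] = (3/16) / (1/20) = 15/4.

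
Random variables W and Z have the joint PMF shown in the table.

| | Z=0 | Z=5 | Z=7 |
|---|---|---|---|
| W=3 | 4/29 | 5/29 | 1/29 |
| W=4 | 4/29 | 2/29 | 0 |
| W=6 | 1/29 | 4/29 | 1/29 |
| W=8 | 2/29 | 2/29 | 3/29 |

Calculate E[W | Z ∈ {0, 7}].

83/16

P(Z ∈ {0, 7}) = 16/29.
Summing W·P(W=x,Z=y) over the conditioning event gives 83/29.
E[W | Z ∈ {0, 7}] = (83/29) / (16/29) = 83/16.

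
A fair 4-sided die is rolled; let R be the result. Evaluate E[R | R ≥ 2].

3

Given R ≥ 2, R is equally likely to be any of {2, 3, 4}.
E[R | R ≥ 2] = (2 + 3 + 4) / 3 = 3.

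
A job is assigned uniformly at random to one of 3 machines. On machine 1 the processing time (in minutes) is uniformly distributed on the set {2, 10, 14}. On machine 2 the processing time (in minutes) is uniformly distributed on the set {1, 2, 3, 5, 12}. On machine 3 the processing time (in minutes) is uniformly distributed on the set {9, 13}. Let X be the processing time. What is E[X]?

E[X | machine 1] = (2+10+14)/3 = 26/3.
E[X | machine 2] = (1+2+3+5+12)/5 = 23/5.
E[X | machine 3] = (9+13)/2 = 11.
E[X] = (1/3)·(26/3) + (1/3)·(23/5) + (1/3)·(11) = 364/45.

364/45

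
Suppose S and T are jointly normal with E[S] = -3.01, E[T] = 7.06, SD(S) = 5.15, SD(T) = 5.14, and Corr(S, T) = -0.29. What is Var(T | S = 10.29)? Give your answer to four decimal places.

24.1977

The conditional variance in a bivariate normal is σ_T²(1 − ρ²), independent of x.
Var(T | S=10.29) = (5.14)²·(1 − (-0.29)²) = 26.4196·0.9159 = 24.1977.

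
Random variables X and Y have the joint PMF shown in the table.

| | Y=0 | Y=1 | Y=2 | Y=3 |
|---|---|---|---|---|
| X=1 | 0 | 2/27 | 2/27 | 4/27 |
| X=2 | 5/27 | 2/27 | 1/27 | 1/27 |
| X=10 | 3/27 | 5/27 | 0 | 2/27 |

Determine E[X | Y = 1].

56/9

P(Y = 1) = 1/3.
Summing X·P(X=x,Y=y) over the conditioning event gives 56/27.
E[X | Y = 1] = (56/27) / (1/3) = 56/9.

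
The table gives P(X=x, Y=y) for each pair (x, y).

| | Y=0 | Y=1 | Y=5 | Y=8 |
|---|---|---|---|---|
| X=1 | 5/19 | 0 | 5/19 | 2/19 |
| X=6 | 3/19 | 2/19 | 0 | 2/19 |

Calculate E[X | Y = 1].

6

P(Y = 1) = 2/19.
Σ X·P over the event = 6·(2/19) = 12/19.
E[X | Y = 1] = (12/19) / (2/19) = 6.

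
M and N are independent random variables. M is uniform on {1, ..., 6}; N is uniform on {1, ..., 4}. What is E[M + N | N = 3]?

P(N = 3) = 1/4.
Summing (M+N)·P(x,y) over outcomes with N = 3 gives 13/8.
E[M + N | N = 3] = (13/8) / (1/4) = 13/2.

13/2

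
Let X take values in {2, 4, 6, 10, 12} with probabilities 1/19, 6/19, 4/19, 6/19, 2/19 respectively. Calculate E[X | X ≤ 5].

26/7

P(X ≤ 5) = 7/19.
Σ over the event: 2·1/19 + 4·6/19 = 26/19.
E[X | X ≤ 5] = (26/19) / (7/19) = 26/7.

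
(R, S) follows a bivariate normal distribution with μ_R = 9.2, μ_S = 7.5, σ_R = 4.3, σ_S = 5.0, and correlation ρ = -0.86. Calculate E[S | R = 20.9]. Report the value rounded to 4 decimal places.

-4.2000

The regression of S on R has slope ρ·σ_S/σ_R and passes through (μ_R, μ_S).
E[S | R=20.9] = 7.5 + (-0.86)·(5.0/4.3)·(20.9 − (9.2)) = 7.5 + (-1)·(11.7) = -4.2000.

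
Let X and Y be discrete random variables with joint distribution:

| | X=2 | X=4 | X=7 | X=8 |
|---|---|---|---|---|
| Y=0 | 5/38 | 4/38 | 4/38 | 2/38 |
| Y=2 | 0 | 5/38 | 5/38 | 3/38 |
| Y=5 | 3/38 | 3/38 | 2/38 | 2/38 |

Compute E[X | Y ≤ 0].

14/3

P(Y ≤ 0) = 15/38.
Σ X·P over the event = 2·(5/38) + 4·(4/38) + 7·(4/38) + 8·(2/38) = 35/19.
E[X | Y ≤ 0] = (35/19) / (15/38) = 14/3.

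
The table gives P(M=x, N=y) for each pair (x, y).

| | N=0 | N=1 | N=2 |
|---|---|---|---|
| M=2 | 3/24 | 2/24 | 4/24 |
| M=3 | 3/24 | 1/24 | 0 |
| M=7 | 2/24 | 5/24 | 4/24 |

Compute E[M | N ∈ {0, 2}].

P(N ∈ {0, 2}) = 2/3.
Σ M·P over the event = 2·(3/24) + 2·(4/24) + 3·(3/24) + 7·(2/24) + 7·(4/24) = 65/24.
E[M | N ∈ {0, 2}] = (65/24) / (2/3) = 65/16.

65/16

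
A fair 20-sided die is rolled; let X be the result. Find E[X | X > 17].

19

Given X > 17, X is equally likely to be any of {18, 19, 20}.
E[X | X > 17] = (18 + 19 + 20) / 3 = 19.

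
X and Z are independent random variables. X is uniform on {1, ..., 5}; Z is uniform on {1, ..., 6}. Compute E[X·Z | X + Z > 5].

P(X + Z > 5) = 2/3.
Summing XZ·P(x,y) over outcomes with X + Z > 5 gives 28/3.
E[X·Z | X + Z > 5] = (28/3) / (2/3) = 14.

14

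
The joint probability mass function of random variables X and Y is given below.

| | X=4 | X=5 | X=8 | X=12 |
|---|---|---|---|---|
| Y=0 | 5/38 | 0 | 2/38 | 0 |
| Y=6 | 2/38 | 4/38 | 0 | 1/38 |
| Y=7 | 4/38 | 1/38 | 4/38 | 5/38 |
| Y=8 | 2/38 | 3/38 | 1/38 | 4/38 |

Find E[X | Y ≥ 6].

P(Y ≥ 6) = 31/38.
Summing X·P(X=x,Y=y) over the conditioning event gives 116/19.
E[X | Y ≥ 6] = (116/19) / (31/38) = 232/31.

232/31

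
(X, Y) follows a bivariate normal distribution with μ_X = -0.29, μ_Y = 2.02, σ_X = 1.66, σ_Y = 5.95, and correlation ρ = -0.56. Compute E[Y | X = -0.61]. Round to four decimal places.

2.6623

For a bivariate normal, E[Y | X=x] = μ_Y + ρ·(σ_Y/σ_X)·(x − μ_X).
E[Y | X=-0.61] = 2.02 + (-0.56)·(5.95/1.66)·(-0.61 − (-0.29)) = 2.02 + (-2.0072)·(-0.32) = 2.6623.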